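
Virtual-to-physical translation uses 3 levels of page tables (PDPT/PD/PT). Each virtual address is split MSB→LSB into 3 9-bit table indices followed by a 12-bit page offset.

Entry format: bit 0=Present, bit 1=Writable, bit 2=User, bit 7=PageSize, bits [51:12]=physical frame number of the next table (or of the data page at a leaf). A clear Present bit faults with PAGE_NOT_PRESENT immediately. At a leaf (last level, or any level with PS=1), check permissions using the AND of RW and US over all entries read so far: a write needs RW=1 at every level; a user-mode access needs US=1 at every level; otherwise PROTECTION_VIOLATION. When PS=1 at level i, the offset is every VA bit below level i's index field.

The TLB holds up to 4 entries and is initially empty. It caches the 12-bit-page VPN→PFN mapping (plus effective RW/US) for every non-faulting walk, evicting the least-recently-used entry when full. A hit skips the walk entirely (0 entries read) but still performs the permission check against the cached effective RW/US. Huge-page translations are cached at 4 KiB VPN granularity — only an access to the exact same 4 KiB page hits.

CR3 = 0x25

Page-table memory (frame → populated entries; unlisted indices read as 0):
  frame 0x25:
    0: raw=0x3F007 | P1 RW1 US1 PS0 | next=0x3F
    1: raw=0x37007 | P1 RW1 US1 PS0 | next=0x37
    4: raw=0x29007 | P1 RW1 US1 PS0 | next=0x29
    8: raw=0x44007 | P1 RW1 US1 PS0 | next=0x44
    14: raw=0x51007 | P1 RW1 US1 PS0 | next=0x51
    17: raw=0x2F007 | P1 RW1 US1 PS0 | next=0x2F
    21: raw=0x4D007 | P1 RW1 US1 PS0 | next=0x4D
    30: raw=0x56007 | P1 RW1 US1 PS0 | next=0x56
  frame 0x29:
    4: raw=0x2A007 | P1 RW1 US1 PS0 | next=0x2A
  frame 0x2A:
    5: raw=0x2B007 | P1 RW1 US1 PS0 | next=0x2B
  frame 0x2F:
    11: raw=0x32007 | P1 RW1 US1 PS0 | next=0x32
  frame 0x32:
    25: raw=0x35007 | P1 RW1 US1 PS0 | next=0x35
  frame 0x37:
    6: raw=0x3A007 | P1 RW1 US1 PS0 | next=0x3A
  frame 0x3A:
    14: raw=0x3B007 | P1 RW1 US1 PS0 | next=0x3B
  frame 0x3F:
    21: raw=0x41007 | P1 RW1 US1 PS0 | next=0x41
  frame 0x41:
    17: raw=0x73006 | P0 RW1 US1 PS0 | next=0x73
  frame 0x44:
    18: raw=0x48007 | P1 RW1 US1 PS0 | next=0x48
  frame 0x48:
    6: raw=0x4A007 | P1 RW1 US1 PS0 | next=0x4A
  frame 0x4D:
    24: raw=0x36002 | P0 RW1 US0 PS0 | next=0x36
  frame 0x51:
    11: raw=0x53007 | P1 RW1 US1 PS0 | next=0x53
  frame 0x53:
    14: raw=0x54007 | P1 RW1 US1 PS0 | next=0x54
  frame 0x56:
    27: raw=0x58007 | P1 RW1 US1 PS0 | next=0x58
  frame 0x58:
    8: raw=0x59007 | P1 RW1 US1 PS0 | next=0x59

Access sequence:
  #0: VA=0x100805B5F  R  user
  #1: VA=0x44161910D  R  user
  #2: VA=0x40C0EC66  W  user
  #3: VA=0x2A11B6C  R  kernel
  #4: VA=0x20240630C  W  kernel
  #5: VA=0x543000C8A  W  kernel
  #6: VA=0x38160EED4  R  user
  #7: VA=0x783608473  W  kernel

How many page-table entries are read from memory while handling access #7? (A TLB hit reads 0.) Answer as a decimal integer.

Trace:
#0 VA=0x100805B5F (r,user):
  lvl0: tbl 0x25, slot 4 ⇒ 0x29007 (P1/RW1/US1/PS0)
  lvl1: tbl 0x29, slot 4 ⇒ 0x2A007 (P1/RW1/US1/PS0)
  lvl2: tbl 0x2A, slot 5 ⇒ 0x2B007 (P1/RW1/US1/PS0)
  → PA=0x2BB5F  (3 entries read)
#1 VA=0x44161910D (r,user):
  lvl0: tbl 0x25, slot 17 ⇒ 0x2F007 (P1/RW1/US1/PS0)
  lvl1: tbl 0x2F, slot 11 ⇒ 0x32007 (P1/RW1/US1/PS0)
  lvl2: tbl 0x32, slot 25 ⇒ 0x35007 (P1/RW1/US1/PS0)
  → PA=0x3510D  (3 entries read)
#2 VA=0x40C0EC66 (w,user):
  lvl0: tbl 0x25, slot 1 ⇒ 0x37007 (P1/RW1/US1/PS0)
  lvl1: tbl 0x37, slot 6 ⇒ 0x3A007 (P1/RW1/US1/PS0)
  lvl2: tbl 0x3A, slot 14 ⇒ 0x3B007 (P1/RW1/US1/PS0)
  → PA=0x3BC66  (3 entries read)
#3 VA=0x2A11B6C (r,kernel):
  lvl0: tbl 0x25, slot 0 ⇒ 0x3F007 (P1/RW1/US1/PS0)
  lvl1: tbl 0x3F, slot 21 ⇒ 0x41007 (P1/RW1/US1/PS0)
  lvl2: tbl 0x41, slot 17 ⇒ 0x73006 (P0/RW1/US1/PS0)
  ✗ PAGE_NOT_PRESENT  [3 reads]
#4 VA=0x20240630C (w,kernel):
  lvl0: tbl 0x25, slot 8 ⇒ 0x44007 (P1/RW1/US1/PS0)
  lvl1: tbl 0x44, slot 18 ⇒ 0x48007 (P1/RW1/US1/PS0)
  lvl2: tbl 0x48, slot 6 ⇒ 0x4A007 (P1/RW1/US1/PS0)
  → PA=0x4A30C  (3 entries read)
#5 VA=0x543000C8A (w,kernel):
  lvl0: tbl 0x25, slot 21 ⇒ 0x4D007 (P1/RW1/US1/PS0)
  lvl1: tbl 0x4D, slot 24 ⇒ 0x36002 (P0/RW1/US0/PS0)
  ✗ PAGE_NOT_PRESENT  [2 reads]
#6 VA=0x38160EED4 (r,user):
  lvl0: tbl 0x25, slot 14 ⇒ 0x51007 (P1/RW1/US1/PS0)
  lvl1: tbl 0x51, slot 11 ⇒ 0x53007 (P1/RW1/US1/PS0)
  lvl2: tbl 0x53, slot 14 ⇒ 0x54007 (P1/RW1/US1/PS0)
  → PA=0x54ED4  (3 entries read)
#7 VA=0x783608473 (w,kernel):
  lvl0: tbl 0x25, slot 30 ⇒ 0x56007 (P1/RW1/US1/PS0)
  lvl1: tbl 0x56, slot 27 ⇒ 0x58007 (P1/RW1/US1/PS0)
  lvl2: tbl 0x58, slot 8 ⇒ 0x59007 (P1/RW1/US1/PS0)
  → PA=0x59473  (3 entries read)

Entries read for #7: 3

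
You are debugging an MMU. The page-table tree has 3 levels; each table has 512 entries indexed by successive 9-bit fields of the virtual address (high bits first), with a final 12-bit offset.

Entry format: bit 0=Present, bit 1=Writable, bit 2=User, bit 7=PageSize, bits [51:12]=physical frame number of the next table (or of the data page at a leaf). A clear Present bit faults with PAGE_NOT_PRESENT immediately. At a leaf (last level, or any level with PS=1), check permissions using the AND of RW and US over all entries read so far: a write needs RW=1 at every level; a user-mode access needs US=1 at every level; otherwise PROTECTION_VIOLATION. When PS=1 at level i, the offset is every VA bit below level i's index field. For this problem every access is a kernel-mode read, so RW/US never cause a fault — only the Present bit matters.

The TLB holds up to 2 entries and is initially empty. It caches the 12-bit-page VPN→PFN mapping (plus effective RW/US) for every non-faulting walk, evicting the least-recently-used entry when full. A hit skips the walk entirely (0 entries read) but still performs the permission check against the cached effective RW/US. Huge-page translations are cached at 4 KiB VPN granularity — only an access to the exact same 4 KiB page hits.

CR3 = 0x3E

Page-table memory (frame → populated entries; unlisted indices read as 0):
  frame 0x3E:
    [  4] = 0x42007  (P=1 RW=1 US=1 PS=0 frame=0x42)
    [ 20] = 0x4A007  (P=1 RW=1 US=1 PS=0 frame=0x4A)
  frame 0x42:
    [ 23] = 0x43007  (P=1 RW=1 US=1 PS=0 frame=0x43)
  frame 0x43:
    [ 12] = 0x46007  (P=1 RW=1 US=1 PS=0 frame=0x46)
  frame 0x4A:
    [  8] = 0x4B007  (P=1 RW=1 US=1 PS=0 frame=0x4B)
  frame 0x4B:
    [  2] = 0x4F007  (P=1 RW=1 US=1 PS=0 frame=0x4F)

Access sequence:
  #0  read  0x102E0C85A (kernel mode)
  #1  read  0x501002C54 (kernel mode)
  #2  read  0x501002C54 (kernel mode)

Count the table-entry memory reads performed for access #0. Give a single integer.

Per-access translation:
#0 VA=0x102E0C85A (r,kernel):
  [0] read 0x3E idx=4: raw=0x42007 flags P=1 W=1 U=1 S=0
  [1] read 0x42 idx=23: raw=0x43007 flags P=1 W=1 U=1 S=0
  [2] read 0x43 idx=12: raw=0x46007 flags P=1 W=1 U=1 S=0
  ✓ 0x4685A  — 3 lookups
#1 VA=0x501002C54 (r,kernel):
  [0] read 0x3E idx=20: raw=0x4A007 flags P=1 W=1 U=1 S=0
  [1] read 0x4A idx=8: raw=0x4B007 flags P=1 W=1 U=1 S=0
  [2] read 0x4B idx=2: raw=0x4F007 flags P=1 W=1 U=1 S=0
  ✓ 0x4FC54  — 3 lookups
#2 VA=0x501002C54 (r,kernel):
  TLB hit vpn=0x501002 → PA=0x4FC54

Entries read for #0: 3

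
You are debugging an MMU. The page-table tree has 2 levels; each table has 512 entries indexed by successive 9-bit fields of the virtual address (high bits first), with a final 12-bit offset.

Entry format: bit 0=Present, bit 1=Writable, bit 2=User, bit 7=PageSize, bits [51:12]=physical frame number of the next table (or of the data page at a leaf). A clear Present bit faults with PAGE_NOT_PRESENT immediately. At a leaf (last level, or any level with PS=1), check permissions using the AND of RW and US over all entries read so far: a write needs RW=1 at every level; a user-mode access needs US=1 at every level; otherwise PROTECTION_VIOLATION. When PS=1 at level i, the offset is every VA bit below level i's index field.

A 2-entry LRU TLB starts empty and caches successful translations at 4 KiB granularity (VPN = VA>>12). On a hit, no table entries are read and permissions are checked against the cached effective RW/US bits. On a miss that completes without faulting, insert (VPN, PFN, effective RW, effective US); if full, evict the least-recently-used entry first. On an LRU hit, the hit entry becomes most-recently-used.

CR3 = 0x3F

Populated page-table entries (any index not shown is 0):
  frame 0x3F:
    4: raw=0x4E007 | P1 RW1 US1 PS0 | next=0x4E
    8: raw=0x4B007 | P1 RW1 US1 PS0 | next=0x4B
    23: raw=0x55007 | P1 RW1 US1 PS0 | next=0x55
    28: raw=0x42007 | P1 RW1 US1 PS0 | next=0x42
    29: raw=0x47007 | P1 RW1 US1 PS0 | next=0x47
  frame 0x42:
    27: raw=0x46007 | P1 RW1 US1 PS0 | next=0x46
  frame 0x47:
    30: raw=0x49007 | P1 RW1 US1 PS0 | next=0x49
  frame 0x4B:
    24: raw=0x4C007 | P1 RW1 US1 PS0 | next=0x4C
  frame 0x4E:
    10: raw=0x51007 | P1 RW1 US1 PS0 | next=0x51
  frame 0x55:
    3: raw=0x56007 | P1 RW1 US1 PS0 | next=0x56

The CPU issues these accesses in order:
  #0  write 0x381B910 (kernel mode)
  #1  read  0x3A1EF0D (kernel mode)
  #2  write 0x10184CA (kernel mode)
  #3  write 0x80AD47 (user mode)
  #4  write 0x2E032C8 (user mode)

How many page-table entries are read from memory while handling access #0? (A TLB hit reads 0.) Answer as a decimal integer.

Trace:
#0 VA=0x381B910 (w,kernel):
  lvl0: tbl 0x3F, slot 28 ⇒ 0x42007 (P1/RW1/US1/PS0)
  lvl1: tbl 0x42, slot 27 ⇒ 0x46007 (P1/RW1/US1/PS0)
  → PA=0x46910  (2 entries read)
#1 VA=0x3A1EF0D (r,kernel):
  lvl0: tbl 0x3F, slot 29 ⇒ 0x47007 (P1/RW1/US1/PS0)
  lvl1: tbl 0x47, slot 30 ⇒ 0x49007 (P1/RW1/US1/PS0)
  → PA=0x49F0D  (2 entries read)
#2 VA=0x10184CA (w,kernel):
  lvl0: tbl 0x3F, slot 8 ⇒ 0x4B007 (P1/RW1/US1/PS0)
  lvl1: tbl 0x4B, slot 24 ⇒ 0x4C007 (P1/RW1/US1/PS0)
  → PA=0x4C4CA  (2 entries read)
#3 VA=0x80AD47 (w,user):
  lvl0: tbl 0x3F, slot 4 ⇒ 0x4E007 (P1/RW1/US1/PS0)
  lvl1: tbl 0x4E, slot 10 ⇒ 0x51007 (P1/RW1/US1/PS0)
  → PA=0x51D47  (2 entries read)
#4 VA=0x2E032C8 (w,user):
  lvl0: tbl 0x3F, slot 23 ⇒ 0x55007 (P1/RW1/US1/PS0)
  lvl1: tbl 0x55, slot 3 ⇒ 0x56007 (P1/RW1/US1/PS0)
  → PA=0x562C8  (2 entries read)

Entries read for #0: 2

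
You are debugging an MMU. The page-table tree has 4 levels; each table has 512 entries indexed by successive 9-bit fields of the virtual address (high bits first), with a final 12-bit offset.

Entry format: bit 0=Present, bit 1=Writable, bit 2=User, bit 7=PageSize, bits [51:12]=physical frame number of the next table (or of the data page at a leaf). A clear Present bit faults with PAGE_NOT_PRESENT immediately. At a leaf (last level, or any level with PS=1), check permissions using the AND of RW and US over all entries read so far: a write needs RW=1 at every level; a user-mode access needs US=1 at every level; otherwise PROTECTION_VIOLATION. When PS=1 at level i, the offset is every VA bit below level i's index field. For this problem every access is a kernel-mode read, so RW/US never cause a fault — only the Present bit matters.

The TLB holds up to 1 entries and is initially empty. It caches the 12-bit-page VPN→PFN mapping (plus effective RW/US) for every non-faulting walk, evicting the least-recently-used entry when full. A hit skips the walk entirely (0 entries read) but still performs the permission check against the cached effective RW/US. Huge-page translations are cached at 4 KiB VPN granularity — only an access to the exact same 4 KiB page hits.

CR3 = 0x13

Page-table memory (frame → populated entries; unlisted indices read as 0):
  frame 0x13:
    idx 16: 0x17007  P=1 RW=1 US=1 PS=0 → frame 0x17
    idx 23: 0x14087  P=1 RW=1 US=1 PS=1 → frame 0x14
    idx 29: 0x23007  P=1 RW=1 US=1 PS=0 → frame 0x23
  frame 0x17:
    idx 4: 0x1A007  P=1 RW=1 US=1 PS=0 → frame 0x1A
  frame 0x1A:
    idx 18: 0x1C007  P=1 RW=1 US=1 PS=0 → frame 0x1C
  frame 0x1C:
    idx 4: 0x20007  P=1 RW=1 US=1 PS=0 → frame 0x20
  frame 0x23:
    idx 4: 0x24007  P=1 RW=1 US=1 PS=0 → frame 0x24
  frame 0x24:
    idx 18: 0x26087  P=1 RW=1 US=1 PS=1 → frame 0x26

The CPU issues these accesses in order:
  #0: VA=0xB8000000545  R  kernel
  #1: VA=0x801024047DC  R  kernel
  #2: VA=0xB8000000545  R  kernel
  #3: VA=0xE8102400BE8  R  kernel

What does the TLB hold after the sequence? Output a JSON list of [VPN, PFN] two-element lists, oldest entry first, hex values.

Walk each access:
#0 VA=0xB8000000545 (r,kernel):
  L0: frame=0x13 idx=23 entry=0x14087 [P=1 RW=1 US=1 PS=1]
  ⇒ phys 0x14545 (huge @L0)  [1 reads]
#1 VA=0x801024047DC (r,kernel):
  L0: frame=0x13 idx=16 entry=0x17007 [P=1 RW=1 US=1 PS=0]
  L1: frame=0x17 idx=4 entry=0x1A007 [P=1 RW=1 US=1 PS=0]
  L2: frame=0x1A idx=18 entry=0x1C007 [P=1 RW=1 US=1 PS=0]
  L3: frame=0x1C idx=4 entry=0x20007 [P=1 RW=1 US=1 PS=0]
  ⇒ phys 0x207DC  [4 reads]
#2 VA=0xB8000000545 (r,kernel):
  L0: frame=0x13 idx=23 entry=0x14087 [P=1 RW=1 US=1 PS=1]
  ⇒ phys 0x14545 (huge @L0)  [1 reads]
#3 VA=0xE8102400BE8 (r,kernel):
  L0: frame=0x13 idx=29 entry=0x23007 [P=1 RW=1 US=1 PS=0]
  L1: frame=0x23 idx=4 entry=0x24007 [P=1 RW=1 US=1 PS=0]
  L2: frame=0x24 idx=18 entry=0x26087 [P=1 RW=1 US=1 PS=1]
  ⇒ phys 0x26BE8 (huge @L2)  [3 reads]

TLB: [["0xE8102400", "0x26"]]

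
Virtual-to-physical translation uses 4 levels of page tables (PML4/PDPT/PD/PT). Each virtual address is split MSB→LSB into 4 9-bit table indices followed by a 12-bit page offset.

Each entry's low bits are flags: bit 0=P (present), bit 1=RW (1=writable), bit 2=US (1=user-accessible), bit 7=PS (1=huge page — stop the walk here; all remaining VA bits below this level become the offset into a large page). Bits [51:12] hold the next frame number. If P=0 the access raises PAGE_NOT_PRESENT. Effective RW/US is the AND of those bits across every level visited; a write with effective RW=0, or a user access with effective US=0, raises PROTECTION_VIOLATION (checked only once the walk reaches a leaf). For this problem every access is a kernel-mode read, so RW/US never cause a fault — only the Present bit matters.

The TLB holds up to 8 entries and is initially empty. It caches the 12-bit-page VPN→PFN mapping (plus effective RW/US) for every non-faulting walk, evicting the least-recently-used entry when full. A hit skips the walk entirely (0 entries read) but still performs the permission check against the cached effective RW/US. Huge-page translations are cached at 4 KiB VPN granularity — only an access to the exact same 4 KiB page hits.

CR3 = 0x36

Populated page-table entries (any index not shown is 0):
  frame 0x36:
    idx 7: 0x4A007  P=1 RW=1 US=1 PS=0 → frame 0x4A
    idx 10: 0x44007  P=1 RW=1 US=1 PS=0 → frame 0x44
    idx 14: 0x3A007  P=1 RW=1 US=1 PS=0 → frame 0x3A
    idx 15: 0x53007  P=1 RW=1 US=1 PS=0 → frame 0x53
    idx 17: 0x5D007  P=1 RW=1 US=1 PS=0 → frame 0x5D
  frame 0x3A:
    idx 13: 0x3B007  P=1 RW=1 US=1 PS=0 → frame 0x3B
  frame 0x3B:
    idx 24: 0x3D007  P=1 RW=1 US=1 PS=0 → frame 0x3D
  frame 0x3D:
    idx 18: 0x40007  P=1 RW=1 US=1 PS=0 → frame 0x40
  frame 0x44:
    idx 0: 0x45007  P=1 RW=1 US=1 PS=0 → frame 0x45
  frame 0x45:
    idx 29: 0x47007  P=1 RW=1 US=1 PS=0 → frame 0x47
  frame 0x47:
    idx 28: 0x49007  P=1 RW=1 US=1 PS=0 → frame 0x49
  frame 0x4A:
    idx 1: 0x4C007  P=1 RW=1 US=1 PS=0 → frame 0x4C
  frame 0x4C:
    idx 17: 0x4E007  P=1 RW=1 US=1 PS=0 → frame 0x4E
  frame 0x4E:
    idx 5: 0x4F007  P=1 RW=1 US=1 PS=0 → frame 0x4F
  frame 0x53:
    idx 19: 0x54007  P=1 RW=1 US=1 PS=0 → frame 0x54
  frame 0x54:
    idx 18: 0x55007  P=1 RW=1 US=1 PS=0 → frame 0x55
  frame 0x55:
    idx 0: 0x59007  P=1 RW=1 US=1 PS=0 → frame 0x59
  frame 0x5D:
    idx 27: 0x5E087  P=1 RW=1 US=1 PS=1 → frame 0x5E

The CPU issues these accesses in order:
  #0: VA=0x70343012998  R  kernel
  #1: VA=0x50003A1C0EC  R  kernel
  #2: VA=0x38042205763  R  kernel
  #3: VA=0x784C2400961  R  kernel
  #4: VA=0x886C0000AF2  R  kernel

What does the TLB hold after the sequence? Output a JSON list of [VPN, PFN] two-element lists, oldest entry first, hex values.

Trace:
#0 VA=0x70343012998 (r,kernel):
  L0 @0x36[14] → 0x3A007  P=1,RW=1,US=1,PS=0
  L1 @0x3A[13] → 0x3B007  P=1,RW=1,US=1,PS=0
  L2 @0x3B[24] → 0x3D007  P=1,RW=1,US=1,PS=0
  L3 @0x3D[18] → 0x40007  P=1,RW=1,US=1,PS=0
  ⇒ phys 0x40998  [4 reads]
#1 VA=0x50003A1C0EC (r,kernel):
  L0 @0x36[10] → 0x44007  P=1,RW=1,US=1,PS=0
  L1 @0x44[0] → 0x45007  P=1,RW=1,US=1,PS=0
  L2 @0x45[29] → 0x47007  P=1,RW=1,US=1,PS=0
  L3 @0x47[28] → 0x49007  P=1,RW=1,US=1,PS=0
  ⇒ phys 0x490EC  [4 reads]
#2 VA=0x38042205763 (r,kernel):
  L0 @0x36[7] → 0x4A007  P=1,RW=1,US=1,PS=0
  L1 @0x4A[1] → 0x4C007  P=1,RW=1,US=1,PS=0
  L2 @0x4C[17] → 0x4E007  P=1,RW=1,US=1,PS=0
  L3 @0x4E[5] → 0x4F007  P=1,RW=1,US=1,PS=0
  ⇒ phys 0x4F763  [4 reads]
#3 VA=0x784C2400961 (r,kernel):
  L0 @0x36[15] → 0x53007  P=1,RW=1,US=1,PS=0
  L1 @0x53[19] → 0x54007  P=1,RW=1,US=1,PS=0
  L2 @0x54[18] → 0x55007  P=1,RW=1,US=1,PS=0
  L3 @0x55[0] → 0x59007  P=1,RW=1,US=1,PS=0
  ⇒ phys 0x59961  [4 reads]
#4 VA=0x886C0000AF2 (r,kernel):
  L0 @0x36[17] → 0x5D007  P=1,RW=1,US=1,PS=0
  L1 @0x5D[27] → 0x5E087  P=1,RW=1,US=1,PS=1
  ⇒ phys 0x5EAF2 (huge @L1)  [2 reads]

TLB: [["0x70343012", "0x40"], ["0x50003A1C", "0x49"], ["0x38042205", "0x4F"], ["0x784C2400", "0x59"], ["0x886C0000", "0x5E"]]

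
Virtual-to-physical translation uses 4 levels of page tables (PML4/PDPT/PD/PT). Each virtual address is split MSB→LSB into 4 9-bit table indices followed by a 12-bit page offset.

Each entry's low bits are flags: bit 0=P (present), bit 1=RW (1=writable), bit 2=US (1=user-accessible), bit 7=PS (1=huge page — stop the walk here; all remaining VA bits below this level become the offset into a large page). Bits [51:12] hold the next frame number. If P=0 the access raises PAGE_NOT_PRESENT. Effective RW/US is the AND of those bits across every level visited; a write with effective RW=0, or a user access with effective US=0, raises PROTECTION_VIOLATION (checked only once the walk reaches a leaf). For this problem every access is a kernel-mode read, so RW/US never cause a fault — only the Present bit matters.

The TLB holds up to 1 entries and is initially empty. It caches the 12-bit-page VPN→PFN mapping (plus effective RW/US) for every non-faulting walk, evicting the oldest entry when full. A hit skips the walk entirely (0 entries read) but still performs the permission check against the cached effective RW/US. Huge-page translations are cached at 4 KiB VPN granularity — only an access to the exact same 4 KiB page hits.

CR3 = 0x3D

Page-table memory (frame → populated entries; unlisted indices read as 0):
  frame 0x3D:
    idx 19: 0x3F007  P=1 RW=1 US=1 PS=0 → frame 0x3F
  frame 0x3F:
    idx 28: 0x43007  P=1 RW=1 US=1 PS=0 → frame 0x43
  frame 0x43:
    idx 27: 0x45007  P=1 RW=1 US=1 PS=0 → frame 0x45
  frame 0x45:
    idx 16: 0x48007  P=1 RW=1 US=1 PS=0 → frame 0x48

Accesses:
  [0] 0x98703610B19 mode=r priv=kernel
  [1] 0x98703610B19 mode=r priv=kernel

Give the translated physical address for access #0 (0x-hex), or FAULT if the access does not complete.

Per-access translation:
#0 VA=0x98703610B19 (r,kernel):
  L0 @0x3D[19] → 0x3F007  P=1,RW=1,US=1,PS=0
  L1 @0x3F[28] → 0x43007  P=1,RW=1,US=1,PS=0
  L2 @0x43[27] → 0x45007  P=1,RW=1,US=1,PS=0
  L3 @0x45[16] → 0x48007  P=1,RW=1,US=1,PS=0
  ✓ 0x48B19  — 4 lookups
#1 VA=0x98703610B19 (r,kernel):
  TLB hit vpn=0x98703610 → PA=0x48B19

Access #0 PA: 0x48B19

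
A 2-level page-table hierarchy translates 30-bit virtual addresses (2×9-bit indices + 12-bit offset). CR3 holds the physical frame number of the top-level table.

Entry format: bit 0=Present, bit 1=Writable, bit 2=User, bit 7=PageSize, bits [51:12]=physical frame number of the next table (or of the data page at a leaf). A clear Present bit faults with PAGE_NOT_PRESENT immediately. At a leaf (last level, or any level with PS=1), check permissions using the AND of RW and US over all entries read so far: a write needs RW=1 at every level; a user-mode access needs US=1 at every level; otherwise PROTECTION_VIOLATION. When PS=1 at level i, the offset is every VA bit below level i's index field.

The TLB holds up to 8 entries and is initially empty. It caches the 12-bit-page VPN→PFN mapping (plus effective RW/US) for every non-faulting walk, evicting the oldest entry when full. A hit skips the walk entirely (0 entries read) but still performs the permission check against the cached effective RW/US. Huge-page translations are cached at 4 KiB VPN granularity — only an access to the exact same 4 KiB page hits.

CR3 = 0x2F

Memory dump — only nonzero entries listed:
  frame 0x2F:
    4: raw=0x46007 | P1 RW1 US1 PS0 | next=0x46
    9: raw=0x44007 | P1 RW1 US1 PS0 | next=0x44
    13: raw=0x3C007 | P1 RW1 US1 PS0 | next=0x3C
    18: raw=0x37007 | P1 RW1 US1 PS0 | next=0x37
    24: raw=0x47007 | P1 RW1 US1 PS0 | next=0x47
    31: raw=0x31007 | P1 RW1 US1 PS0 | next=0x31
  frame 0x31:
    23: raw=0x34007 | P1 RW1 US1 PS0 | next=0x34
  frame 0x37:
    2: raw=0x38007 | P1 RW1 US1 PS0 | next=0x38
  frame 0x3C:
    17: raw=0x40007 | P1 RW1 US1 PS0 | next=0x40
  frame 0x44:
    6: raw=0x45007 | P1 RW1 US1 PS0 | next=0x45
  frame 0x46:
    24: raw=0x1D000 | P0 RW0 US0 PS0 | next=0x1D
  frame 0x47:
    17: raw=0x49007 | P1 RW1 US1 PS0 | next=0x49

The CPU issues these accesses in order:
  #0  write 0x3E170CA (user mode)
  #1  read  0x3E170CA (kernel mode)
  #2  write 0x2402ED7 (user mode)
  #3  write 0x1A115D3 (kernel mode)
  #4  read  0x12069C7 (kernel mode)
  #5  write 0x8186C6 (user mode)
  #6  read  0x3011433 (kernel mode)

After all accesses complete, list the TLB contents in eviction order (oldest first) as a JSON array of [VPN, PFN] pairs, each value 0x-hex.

Per-access translation:
#0 VA=0x3E170CA (w,user):
  L0 @0x2F[31] → 0x31007  P=1,RW=1,US=1,PS=0
  L1 @0x31[23] → 0x34007  P=1,RW=1,US=1,PS=0
  → PA=0x340CA  (2 entries read)
#1 VA=0x3E170CA (r,kernel):
  TLB hit vpn=0x3E17 → PA=0x340CA
#2 VA=0x2402ED7 (w,user):
  L0 @0x2F[18] → 0x37007  P=1,RW=1,US=1,PS=0
  L1 @0x37[2] → 0x38007  P=1,RW=1,US=1,PS=0
  → PA=0x38ED7  (2 entries read)
#3 VA=0x1A115D3 (w,kernel):
  L0 @0x2F[13] → 0x3C007  P=1,RW=1,US=1,PS=0
  L1 @0x3C[17] → 0x40007  P=1,RW=1,US=1,PS=0
  → PA=0x405D3  (2 entries read)
#4 VA=0x12069C7 (r,kernel):
  L0 @0x2F[9] → 0x44007  P=1,RW=1,US=1,PS=0
  L1 @0x44[6] → 0x45007  P=1,RW=1,US=1,PS=0
  → PA=0x459C7  (2 entries read)
#5 VA=0x8186C6 (w,user):
  L0 @0x2F[4] → 0x46007  P=1,RW=1,US=1,PS=0
  L1 @0x46[24] → 0x1D000  P=0,RW=0,US=0,PS=0
  ✗ PAGE_NOT_PRESENT  [2 reads]
#6 VA=0x3011433 (r,kernel):
  L0 @0x2F[24] → 0x47007  P=1,RW=1,US=1,PS=0
  L1 @0x47[17] → 0x49007  P=1,RW=1,US=1,PS=0
  → PA=0x49433  (2 entries read)

TLB: [["0x3E17", "0x34"], ["0x2402", "0x38"], ["0x1A11", "0x40"], ["0x1206", "0x45"], ["0x3011", "0x49"]]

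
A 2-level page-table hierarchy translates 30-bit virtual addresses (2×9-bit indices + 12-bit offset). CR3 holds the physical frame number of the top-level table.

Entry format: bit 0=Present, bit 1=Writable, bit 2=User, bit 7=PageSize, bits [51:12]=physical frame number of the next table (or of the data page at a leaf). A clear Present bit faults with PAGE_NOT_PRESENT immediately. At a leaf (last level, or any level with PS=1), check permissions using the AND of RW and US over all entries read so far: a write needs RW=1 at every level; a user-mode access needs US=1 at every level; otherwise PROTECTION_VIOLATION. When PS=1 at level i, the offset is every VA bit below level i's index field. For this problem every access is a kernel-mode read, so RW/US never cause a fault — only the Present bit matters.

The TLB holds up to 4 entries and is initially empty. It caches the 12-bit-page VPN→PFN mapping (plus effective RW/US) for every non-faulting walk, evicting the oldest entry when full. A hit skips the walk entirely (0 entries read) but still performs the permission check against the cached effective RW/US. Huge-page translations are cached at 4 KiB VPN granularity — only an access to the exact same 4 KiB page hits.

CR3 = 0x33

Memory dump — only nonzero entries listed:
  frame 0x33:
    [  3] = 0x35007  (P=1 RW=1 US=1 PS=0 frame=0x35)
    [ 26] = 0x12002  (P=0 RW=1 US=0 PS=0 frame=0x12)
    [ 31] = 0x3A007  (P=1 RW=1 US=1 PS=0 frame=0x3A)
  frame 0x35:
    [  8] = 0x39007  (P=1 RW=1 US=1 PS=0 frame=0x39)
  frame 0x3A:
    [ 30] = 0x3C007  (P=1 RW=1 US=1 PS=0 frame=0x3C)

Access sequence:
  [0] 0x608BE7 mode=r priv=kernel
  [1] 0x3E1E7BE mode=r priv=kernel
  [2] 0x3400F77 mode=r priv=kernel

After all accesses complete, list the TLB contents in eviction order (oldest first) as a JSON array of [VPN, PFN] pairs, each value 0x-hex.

Walk each access:
#0 VA=0x608BE7 (r,kernel):
  [0] read 0x33 idx=3: raw=0x35007 flags P=1 W=1 U=1 S=0
  [1] read 0x35 idx=8: raw=0x39007 flags P=1 W=1 U=1 S=0
  → PA=0x39BE7  (2 entries read)
#1 VA=0x3E1E7BE (r,kernel):
  [0] read 0x33 idx=31: raw=0x3A007 flags P=1 W=1 U=1 S=0
  [1] read 0x3A idx=30: raw=0x3C007 flags P=1 W=1 U=1 S=0
  → PA=0x3C7BE  (2 entries read)
#2 VA=0x3400F77 (r,kernel):
  [0] read 0x33 idx=26: raw=0x12002 flags P=0 W=1 U=0 S=0
  ⇒ fault: PAGE_NOT_PRESENT  — 1 lookups

TLB: [["0x608", "0x39"], ["0x3E1E", "0x3C"]]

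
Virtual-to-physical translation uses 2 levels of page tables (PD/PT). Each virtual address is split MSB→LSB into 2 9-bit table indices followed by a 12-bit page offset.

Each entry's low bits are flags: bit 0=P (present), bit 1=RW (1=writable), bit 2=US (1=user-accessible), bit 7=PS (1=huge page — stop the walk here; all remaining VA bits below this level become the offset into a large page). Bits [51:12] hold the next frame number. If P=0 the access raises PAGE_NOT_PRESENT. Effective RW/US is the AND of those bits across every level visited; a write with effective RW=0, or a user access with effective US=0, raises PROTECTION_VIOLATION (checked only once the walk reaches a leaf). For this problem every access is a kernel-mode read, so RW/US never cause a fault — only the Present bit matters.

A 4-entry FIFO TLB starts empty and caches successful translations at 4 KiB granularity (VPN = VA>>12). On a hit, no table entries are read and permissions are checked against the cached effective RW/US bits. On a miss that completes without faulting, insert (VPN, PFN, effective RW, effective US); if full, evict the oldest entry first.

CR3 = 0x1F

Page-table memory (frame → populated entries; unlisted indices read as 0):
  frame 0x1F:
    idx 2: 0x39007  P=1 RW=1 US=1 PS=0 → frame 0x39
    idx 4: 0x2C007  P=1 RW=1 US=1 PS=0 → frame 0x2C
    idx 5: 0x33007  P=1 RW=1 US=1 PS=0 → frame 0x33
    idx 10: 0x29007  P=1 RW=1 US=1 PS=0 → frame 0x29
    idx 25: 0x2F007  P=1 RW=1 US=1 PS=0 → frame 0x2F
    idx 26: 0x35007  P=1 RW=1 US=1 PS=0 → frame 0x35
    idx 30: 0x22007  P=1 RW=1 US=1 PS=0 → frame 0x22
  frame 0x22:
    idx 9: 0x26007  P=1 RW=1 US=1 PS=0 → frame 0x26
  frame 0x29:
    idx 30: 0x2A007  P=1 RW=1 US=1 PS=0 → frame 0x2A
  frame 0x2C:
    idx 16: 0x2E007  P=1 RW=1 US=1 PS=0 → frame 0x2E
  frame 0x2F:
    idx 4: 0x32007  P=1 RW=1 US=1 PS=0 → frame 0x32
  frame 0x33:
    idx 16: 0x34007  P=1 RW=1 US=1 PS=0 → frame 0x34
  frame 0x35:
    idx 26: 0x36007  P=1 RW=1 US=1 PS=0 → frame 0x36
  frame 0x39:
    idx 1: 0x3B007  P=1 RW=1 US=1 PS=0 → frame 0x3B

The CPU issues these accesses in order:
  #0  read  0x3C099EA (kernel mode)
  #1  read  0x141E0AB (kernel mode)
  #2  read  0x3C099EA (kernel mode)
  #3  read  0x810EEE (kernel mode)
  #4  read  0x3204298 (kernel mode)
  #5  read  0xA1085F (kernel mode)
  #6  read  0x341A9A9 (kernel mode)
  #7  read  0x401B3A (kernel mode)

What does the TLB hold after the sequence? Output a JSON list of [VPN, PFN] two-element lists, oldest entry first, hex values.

Walk each access:
#0 VA=0x3C099EA (r,kernel):
  L0: frame=0x1F idx=30 entry=0x22007 [P=1 RW=1 US=1 PS=0]
  L1: frame=0x22 idx=9 entry=0x26007 [P=1 RW=1 US=1 PS=0]
  → PA=0x269EA  (2 entries read)
#1 VA=0x141E0AB (r,kernel):
  L0: frame=0x1F idx=10 entry=0x29007 [P=1 RW=1 US=1 PS=0]
  L1: frame=0x29 idx=30 entry=0x2A007 [P=1 RW=1 US=1 PS=0]
  → PA=0x2A0AB  (2 entries read)
#2 VA=0x3C099EA (r,kernel):
  TLB hit vpn=0x3C09 → PA=0x269EA
#3 VA=0x810EEE (r,kernel):
  L0: frame=0x1F idx=4 entry=0x2C007 [P=1 RW=1 US=1 PS=0]
  L1: frame=0x2C idx=16 entry=0x2E007 [P=1 RW=1 US=1 PS=0]
  → PA=0x2EEEE  (2 entries read)
#4 VA=0x3204298 (r,kernel):
  L0: frame=0x1F idx=25 entry=0x2F007 [P=1 RW=1 US=1 PS=0]
  L1: frame=0x2F idx=4 entry=0x32007 [P=1 RW=1 US=1 PS=0]
  → PA=0x32298  (2 entries read)
#5 VA=0xA1085F (r,kernel):
  L0: frame=0x1F idx=5 entry=0x33007 [P=1 RW=1 US=1 PS=0]
  L1: frame=0x33 idx=16 entry=0x34007 [P=1 RW=1 US=1 PS=0]
  → PA=0x3485F  (2 entries read)
#6 VA=0x341A9A9 (r,kernel):
  L0: frame=0x1F idx=26 entry=0x35007 [P=1 RW=1 US=1 PS=0]
  L1: frame=0x35 idx=26 entry=0x36007 [P=1 RW=1 US=1 PS=0]
  → PA=0x369A9  (2 entries read)
#7 VA=0x401B3A (r,kernel):
  L0: frame=0x1F idx=2 entry=0x39007 [P=1 RW=1 US=1 PS=0]
  L1: frame=0x39 idx=1 entry=0x3B007 [P=1 RW=1 US=1 PS=0]
  → PA=0x3BB3A  (2 entries read)

TLB: [["0x3204", "0x32"], ["0xA10", "0x34"], ["0x341A", "0x36"], ["0x401", "0x3B"]]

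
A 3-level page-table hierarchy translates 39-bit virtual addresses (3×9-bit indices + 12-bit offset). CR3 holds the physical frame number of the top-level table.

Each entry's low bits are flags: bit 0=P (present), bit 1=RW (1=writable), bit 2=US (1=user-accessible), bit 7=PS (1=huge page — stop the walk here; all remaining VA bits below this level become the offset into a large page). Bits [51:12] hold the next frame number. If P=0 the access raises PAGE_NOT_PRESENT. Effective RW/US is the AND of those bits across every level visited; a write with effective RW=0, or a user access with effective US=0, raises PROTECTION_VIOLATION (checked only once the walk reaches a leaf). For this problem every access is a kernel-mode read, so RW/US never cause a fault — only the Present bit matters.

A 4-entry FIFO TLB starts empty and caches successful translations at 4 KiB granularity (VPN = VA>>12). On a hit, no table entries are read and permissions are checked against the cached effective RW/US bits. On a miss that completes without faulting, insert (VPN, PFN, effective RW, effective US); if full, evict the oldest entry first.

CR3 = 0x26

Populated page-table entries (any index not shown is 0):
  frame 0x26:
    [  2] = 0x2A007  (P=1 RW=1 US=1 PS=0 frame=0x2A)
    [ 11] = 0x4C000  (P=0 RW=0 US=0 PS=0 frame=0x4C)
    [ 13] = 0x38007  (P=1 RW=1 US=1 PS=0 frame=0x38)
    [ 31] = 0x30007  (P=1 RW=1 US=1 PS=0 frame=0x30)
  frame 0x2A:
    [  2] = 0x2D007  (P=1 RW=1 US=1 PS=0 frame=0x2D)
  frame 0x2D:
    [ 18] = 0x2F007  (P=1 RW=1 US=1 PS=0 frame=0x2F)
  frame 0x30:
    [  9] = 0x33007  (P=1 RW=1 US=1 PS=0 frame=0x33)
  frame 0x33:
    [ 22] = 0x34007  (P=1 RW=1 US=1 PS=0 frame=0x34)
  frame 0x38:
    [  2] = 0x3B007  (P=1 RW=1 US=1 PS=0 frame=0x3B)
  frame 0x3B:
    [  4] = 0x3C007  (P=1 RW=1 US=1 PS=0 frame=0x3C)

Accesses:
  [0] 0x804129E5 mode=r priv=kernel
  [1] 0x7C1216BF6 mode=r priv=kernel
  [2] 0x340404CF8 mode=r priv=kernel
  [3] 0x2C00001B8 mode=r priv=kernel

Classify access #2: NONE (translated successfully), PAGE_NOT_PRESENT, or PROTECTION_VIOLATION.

Per-access translation:
#0 VA=0x804129E5 (r,kernel):
  L0: frame=0x26 idx=2 entry=0x2A007 [P=1 RW=1 US=1 PS=0]
  L1: frame=0x2A idx=2 entry=0x2D007 [P=1 RW=1 US=1 PS=0]
  L2: frame=0x2D idx=18 entry=0x2F007 [P=1 RW=1 US=1 PS=0]
  → PA=0x2F9E5  (3 entries read)
#1 VA=0x7C1216BF6 (r,kernel):
  L0: frame=0x26 idx=31 entry=0x30007 [P=1 RW=1 US=1 PS=0]
  L1: frame=0x30 idx=9 entry=0x33007 [P=1 RW=1 US=1 PS=0]
  L2: frame=0x33 idx=22 entry=0x34007 [P=1 RW=1 US=1 PS=0]
  → PA=0x34BF6  (3 entries read)
#2 VA=0x340404CF8 (r,kernel):
  L0: frame=0x26 idx=13 entry=0x38007 [P=1 RW=1 US=1 PS=0]
  L1: frame=0x38 idx=2 entry=0x3B007 [P=1 RW=1 US=1 PS=0]
  L2: frame=0x3B idx=4 entry=0x3C007 [P=1 RW=1 US=1 PS=0]
  → PA=0x3CCF8  (3 entries read)
#3 VA=0x2C00001B8 (r,kernel):
  L0: frame=0x26 idx=11 entry=0x4C000 [P=0 RW=0 US=0 PS=0]
  ⇒ fault: PAGE_NOT_PRESENT  — 1 lookups

Access #2 fault: NONE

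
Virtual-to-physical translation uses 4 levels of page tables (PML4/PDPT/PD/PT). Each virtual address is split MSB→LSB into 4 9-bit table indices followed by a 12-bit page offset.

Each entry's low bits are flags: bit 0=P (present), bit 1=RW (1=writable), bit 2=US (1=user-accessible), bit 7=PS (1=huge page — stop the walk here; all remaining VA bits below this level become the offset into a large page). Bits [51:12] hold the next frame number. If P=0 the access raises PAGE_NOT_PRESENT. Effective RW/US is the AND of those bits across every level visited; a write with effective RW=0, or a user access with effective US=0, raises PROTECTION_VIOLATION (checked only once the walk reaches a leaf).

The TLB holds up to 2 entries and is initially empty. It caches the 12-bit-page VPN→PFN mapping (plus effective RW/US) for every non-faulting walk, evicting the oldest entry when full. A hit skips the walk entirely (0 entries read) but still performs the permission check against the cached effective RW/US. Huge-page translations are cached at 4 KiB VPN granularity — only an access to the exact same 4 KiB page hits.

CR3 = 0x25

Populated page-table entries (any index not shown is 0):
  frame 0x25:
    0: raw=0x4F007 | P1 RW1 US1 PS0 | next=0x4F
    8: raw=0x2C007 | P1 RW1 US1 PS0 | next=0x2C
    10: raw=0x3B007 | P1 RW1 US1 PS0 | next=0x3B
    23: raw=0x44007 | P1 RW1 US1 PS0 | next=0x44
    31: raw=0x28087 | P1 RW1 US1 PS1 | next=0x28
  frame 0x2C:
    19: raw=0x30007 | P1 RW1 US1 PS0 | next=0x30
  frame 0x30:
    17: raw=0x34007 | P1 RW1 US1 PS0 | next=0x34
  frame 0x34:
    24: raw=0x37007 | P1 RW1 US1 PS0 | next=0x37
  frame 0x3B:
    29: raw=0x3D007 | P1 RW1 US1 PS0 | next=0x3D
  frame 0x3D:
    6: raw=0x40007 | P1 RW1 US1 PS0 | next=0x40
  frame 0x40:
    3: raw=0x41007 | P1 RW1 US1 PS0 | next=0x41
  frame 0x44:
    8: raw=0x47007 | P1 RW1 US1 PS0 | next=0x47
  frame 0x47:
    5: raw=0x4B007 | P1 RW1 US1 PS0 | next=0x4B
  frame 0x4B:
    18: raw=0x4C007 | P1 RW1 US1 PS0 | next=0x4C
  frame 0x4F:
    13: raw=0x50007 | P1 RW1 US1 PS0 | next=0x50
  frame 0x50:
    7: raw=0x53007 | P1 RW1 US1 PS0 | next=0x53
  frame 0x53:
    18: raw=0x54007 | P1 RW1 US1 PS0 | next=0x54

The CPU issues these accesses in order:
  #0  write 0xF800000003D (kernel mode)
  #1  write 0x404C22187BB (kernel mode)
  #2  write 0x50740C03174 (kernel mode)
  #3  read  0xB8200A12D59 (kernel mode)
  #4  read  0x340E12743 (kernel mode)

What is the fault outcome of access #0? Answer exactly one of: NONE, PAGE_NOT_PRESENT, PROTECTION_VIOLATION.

Per-access translation:
#0 VA=0xF800000003D (w,kernel):
  [0] read 0x25 idx=31: raw=0x28087 flags P=1 W=1 U=1 S=1
  ✓ 0x2803D (huge @L0)  — 1 lookups
#1 VA=0x404C22187BB (w,kernel):
  [0] read 0x25 idx=8: raw=0x2C007 flags P=1 W=1 U=1 S=0
  [1] read 0x2C idx=19: raw=0x30007 flags P=1 W=1 U=1 S=0
  [2] read 0x30 idx=17: raw=0x34007 flags P=1 W=1 U=1 S=0
  [3] read 0x34 idx=24: raw=0x37007 flags P=1 W=1 U=1 S=0
  ✓ 0x377BB  — 4 lookups
#2 VA=0x50740C03174 (w,kernel):
  [0] read 0x25 idx=10: raw=0x3B007 flags P=1 W=1 U=1 S=0
  [1] read 0x3B idx=29: raw=0x3D007 flags P=1 W=1 U=1 S=0
  [2] read 0x3D idx=6: raw=0x40007 flags P=1 W=1 U=1 S=0
  [3] read 0x40 idx=3: raw=0x41007 flags P=1 W=1 U=1 S=0
  ✓ 0x41174  — 4 lookups
#3 VA=0xB8200A12D59 (r,kernel):
  [0] read 0x25 idx=23: raw=0x44007 flags P=1 W=1 U=1 S=0
  [1] read 0x44 idx=8: raw=0x47007 flags P=1 W=1 U=1 S=0
  [2] read 0x47 idx=5: raw=0x4B007 flags P=1 W=1 U=1 S=0
  [3] read 0x4B idx=18: raw=0x4C007 flags P=1 W=1 U=1 S=0
  ✓ 0x4CD59  — 4 lookups
#4 VA=0x340E12743 (r,kernel):
  [0] read 0x25 idx=0: raw=0x4F007 flags P=1 W=1 U=1 S=0
  [1] read 0x4F idx=13: raw=0x50007 flags P=1 W=1 U=1 S=0
  [2] read 0x50 idx=7: raw=0x53007 flags P=1 W=1 U=1 S=0
  [3] read 0x53 idx=18: raw=0x54007 flags P=1 W=1 U=1 S=0
  ✓ 0x54743  — 4 lookups

Access #0 fault: NONE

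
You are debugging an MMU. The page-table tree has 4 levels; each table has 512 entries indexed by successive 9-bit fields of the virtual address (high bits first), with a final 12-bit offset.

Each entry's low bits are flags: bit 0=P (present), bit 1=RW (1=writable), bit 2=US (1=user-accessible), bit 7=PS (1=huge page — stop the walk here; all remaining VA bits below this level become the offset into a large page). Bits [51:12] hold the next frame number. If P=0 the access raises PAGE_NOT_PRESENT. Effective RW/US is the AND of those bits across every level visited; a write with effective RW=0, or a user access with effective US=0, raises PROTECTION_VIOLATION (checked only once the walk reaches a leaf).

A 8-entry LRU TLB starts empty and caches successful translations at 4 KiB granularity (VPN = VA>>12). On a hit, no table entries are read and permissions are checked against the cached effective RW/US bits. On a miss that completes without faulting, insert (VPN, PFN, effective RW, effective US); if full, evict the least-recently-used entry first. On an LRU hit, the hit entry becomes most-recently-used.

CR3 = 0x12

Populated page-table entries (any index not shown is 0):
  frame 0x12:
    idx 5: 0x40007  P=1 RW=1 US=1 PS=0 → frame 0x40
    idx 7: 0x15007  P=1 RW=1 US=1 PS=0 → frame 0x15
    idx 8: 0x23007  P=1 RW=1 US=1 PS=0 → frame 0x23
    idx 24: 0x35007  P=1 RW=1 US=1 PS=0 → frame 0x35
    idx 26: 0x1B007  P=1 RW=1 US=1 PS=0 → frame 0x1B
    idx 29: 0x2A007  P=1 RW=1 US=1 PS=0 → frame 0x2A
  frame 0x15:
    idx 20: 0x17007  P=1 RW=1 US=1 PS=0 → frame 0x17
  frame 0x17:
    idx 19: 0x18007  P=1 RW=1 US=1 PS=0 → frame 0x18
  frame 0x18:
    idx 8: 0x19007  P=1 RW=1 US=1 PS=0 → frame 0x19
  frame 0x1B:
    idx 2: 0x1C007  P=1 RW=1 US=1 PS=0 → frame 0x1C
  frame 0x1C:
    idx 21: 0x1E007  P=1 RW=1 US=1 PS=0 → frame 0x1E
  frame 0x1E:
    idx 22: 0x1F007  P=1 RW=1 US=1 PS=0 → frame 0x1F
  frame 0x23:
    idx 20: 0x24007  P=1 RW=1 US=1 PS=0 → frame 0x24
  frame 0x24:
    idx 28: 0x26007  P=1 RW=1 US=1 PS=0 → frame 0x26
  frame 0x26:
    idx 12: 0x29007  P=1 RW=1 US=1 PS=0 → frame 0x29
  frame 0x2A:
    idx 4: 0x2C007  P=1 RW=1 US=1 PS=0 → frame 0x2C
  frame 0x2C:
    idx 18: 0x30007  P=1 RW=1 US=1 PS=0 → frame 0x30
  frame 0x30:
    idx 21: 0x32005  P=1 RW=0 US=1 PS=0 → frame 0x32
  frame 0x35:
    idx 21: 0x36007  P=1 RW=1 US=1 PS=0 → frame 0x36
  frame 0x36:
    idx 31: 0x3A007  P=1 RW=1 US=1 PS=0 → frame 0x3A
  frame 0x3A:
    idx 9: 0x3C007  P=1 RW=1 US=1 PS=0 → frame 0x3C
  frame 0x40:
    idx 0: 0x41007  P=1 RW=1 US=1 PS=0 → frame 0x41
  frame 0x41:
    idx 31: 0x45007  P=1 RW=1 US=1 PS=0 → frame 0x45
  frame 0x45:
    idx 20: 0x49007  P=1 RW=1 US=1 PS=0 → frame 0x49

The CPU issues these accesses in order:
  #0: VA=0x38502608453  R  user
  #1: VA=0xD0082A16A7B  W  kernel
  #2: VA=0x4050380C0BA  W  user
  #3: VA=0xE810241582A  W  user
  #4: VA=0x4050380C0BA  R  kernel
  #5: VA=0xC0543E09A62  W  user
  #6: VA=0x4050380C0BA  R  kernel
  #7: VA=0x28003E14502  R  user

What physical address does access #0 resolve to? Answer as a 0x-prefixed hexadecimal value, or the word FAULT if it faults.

Walk each access:
#0 VA=0x38502608453 (r,user):
  L0 @0x12[7] → 0x15007  P=1,RW=1,US=1,PS=0
  L1 @0x15[20] → 0x17007  P=1,RW=1,US=1,PS=0
  L2 @0x17[19] → 0x18007  P=1,RW=1,US=1,PS=0
  L3 @0x18[8] → 0x19007  P=1,RW=1,US=1,PS=0
  ✓ 0x19453  — 4 lookups
#1 VA=0xD0082A16A7B (w,kernel):
  L0 @0x12[26] → 0x1B007  P=1,RW=1,US=1,PS=0
  L1 @0x1B[2] → 0x1C007  P=1,RW=1,US=1,PS=0
  L2 @0x1C[21] → 0x1E007  P=1,RW=1,US=1,PS=0
  L3 @0x1E[22] → 0x1F007  P=1,RW=1,US=1,PS=0
  ✓ 0x1FA7B  — 4 lookups
#2 VA=0x4050380C0BA (w,user):
  L0 @0x12[8] → 0x23007  P=1,RW=1,US=1,PS=0
  L1 @0x23[20] → 0x24007  P=1,RW=1,US=1,PS=0
  L2 @0x24[28] → 0x26007  P=1,RW=1,US=1,PS=0
  L3 @0x26[12] → 0x29007  P=1,RW=1,US=1,PS=0
  ✓ 0x290BA  — 4 lookups
#3 VA=0xE810241582A (w,user):
  L0 @0x12[29] → 0x2A007  P=1,RW=1,US=1,PS=0
  L1 @0x2A[4] → 0x2C007  P=1,RW=1,US=1,PS=0
  L2 @0x2C[18] → 0x30007  P=1,RW=1,US=1,PS=0
  L3 @0x30[21] → 0x32005  P=1,RW=0,US=1,PS=0
  ✗ PROTECTION_VIOLATION  [4 reads]
#4 VA=0x4050380C0BA (r,kernel):
  TLB hit vpn=0x4050380C → PA=0x290BA
#5 VA=0xC0543E09A62 (w,user):
  L0 @0x12[24] → 0x35007  P=1,RW=1,US=1,PS=0
  L1 @0x35[21] → 0x36007  P=1,RW=1,US=1,PS=0
  L2 @0x36[31] → 0x3A007  P=1,RW=1,US=1,PS=0
  L3 @0x3A[9] → 0x3C007  P=1,RW=1,US=1,PS=0
  ✓ 0x3CA62  — 4 lookups
#6 VA=0x4050380C0BA (r,kernel):
  TLB hit vpn=0x4050380C → PA=0x290BA
#7 VA=0x28003E14502 (r,user):
  L0 @0x12[5] → 0x40007  P=1,RW=1,US=1,PS=0
  L1 @0x40[0] → 0x41007  P=1,RW=1,US=1,PS=0
  L2 @0x41[31] → 0x45007  P=1,RW=1,US=1,PS=0
  L3 @0x45[20] → 0x49007  P=1,RW=1,US=1,PS=0
  ✓ 0x49502  — 4 lookups

Access #0 PA: 0x19453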